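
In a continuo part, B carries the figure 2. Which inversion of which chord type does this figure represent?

2 is shorthand for 6/4/2.
Intervals of 6/4/2 above the bass form a seventh chord; the bass is the seventh, so this is third inversion.

seventh chord, third inversion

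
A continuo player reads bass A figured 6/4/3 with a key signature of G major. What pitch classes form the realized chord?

A, C, D, F#

A third above A in this key is C.
A fourth above A in this key is D.
A sixth above A in this key is F#.
Together with the bass A, this spells D dominant seventh in second inversion.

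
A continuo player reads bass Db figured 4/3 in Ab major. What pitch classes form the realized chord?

Db, F, G, Bb

The written figures 4/3 are shorthand for 6/4/3: the 6 is implied.
A third above Db in this key is F.
A fourth above Db in this key is G.
A sixth above Db in this key is Bb.
Together with the bass Db, this spells G half-diminished seventh in second inversion.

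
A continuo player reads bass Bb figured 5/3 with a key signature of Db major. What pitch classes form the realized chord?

A third above Bb in this key is Db.
A fifth above Bb in this key is F.
Together with the bass Bb, this spells Bb minor in root position.

Bb, Db, F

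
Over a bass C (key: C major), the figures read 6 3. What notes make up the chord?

A third above C in this key is E.
A sixth above C in this key is A.
Together with the bass C, this spells A minor in first inversion.

C, E, A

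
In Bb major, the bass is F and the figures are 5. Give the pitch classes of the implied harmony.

The written figures 5 are shorthand for 5/3: the 3 is implied.
A third above F in this key is A.
A fifth above F in this key is C.
Together with the bass F, this spells F major in root position.

F, A, C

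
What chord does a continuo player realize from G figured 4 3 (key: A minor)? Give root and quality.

C major seventh

The figures 4 3 indicate a seventh chord in second inversion.
In second inversion the root lies a fourth above the bass: a fourth above G in A minor is C.
The chord tones are G, B, C, E, giving C major seventh.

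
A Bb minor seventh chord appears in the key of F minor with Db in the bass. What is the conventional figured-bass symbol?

6/5

Db is the third of Bb minor seventh, so the chord is in first inversion.
A seventh chord in first inversion is figured 6/5/3, conventionally abbreviated 6/5.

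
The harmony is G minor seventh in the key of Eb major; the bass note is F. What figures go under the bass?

F is the seventh of G minor seventh, so the chord is in third inversion.
A seventh chord in third inversion is figured 6/4/2, conventionally abbreviated 4/2.

4/2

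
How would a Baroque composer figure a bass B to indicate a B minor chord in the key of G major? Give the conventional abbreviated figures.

B is the root of B minor, so the chord is in root position.
A triad in root position is figured 5/3, conventionally abbreviated (no figures — root-position triad).

no figures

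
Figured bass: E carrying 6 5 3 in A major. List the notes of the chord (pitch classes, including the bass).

A third above E in this key is G#.
A fifth above E in this key is B.
A sixth above E in this key is C#.
Together with the bass E, this spells C# minor seventh in first inversion.

E, G#, B, C#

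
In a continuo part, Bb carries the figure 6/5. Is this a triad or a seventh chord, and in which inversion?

seventh chord, first inversion

6/5 is shorthand for 6/5/3.
Intervals of 6/5/3 above the bass form a seventh chord; the bass is the third, so this is first inversion.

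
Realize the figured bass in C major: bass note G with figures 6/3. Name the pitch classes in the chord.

A third above G in this key is B.
A sixth above G in this key is E.
Together with the bass G, this spells E minor in first inversion.

G, B, E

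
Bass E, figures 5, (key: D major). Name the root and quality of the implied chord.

E minor

The figures 5 indicate a triad in root position.
In root position the bass is the root, so the root is E.
The chord tones are E, G, B, giving E minor.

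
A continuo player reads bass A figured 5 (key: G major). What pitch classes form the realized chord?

A, C, E

The written figures 5 are shorthand for 5/3: the 3 is implied.
A third above A in this key is C.
A fifth above A in this key is E.
Together with the bass A, this spells A minor in root position.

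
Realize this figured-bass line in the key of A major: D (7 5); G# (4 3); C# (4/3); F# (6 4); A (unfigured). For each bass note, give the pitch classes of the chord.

D (7/5/3): D, F#, A, C#.
G# (6/4/3): G#, B, C#, E.
C# (6/4/3): C#, E, F#, A.
F# (6/4): F#, B, D.
A (5/3): A, C#, E.

D, F#, A, C# | G#, B, C#, E | C#, E, F#, A | F#, B, D | A, C#, E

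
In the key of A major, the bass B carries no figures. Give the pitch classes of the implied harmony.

B, D, F#

An unfigured bass implies 5/3.
A third above B in this key is D.
A fifth above B in this key is F#.
Together with the bass B, this spells B minor in root position.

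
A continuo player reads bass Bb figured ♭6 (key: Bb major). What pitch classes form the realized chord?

The written figures ♭6 are shorthand for 6/3: the 3 is implied.
A third above Bb in this key is D.
A sixth above Bb in this key is G, lowered to Gb by the flat.
Together with the bass Bb, this spells Gb augmented in first inversion.

Bb, D, Gb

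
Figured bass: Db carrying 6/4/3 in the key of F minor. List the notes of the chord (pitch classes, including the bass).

Db, F, G, Bb

A third above Db in this key is F.
A fourth above Db in this key is G.
A sixth above Db in this key is Bb.
Together with the bass Db, this spells G half-diminished seventh in second inversion.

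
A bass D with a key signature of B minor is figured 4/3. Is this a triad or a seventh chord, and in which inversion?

4/3 is shorthand for 6/4/3.
Intervals of 6/4/3 above the bass form a seventh chord; the bass is the fifth, so this is second inversion.

seventh chord, second inversion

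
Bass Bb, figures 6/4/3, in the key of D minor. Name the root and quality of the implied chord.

The figures 6/4/3 indicate a seventh chord in second inversion.
In second inversion the root lies a fourth above the bass: a fourth above Bb in D minor is E.
The chord tones are Bb, D, E, G, giving E half-diminished seventh.

E half-diminished seventh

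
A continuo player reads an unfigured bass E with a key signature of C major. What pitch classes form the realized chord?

An unfigured bass implies 5/3.
A third above E in this key is G.
A fifth above E in this key is B.
Together with the bass E, this spells E minor in root position.

E, G, B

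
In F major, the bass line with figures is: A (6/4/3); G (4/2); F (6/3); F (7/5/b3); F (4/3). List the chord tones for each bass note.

A (6/4/3): A, C, D, F.
G (6/4/2): G, A, C, E.
F (6/3): F, A, D.
F (7/5/b3): F, Ab, C, E.
F (6/4/3): F, A, Bb, D.

A, C, D, F | G, A, C, E | F, A, D | F, Ab, C, E | F, A, Bb, D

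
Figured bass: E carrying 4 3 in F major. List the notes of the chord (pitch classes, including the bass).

The written figures 4 3 are shorthand for 6/4/3: the 6 is implied.
A third above E in this key is G.
A fourth above E in this key is A.
A sixth above E in this key is C.
Together with the bass E, this spells A minor seventh in second inversion.

E, G, A, C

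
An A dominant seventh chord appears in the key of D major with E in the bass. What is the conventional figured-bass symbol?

4/3

E is the fifth of A dominant seventh, so the chord is in second inversion.
A seventh chord in second inversion is figured 6/4/3, conventionally abbreviated 4/3.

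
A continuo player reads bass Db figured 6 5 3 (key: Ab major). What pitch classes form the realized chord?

Db, F, Ab, Bb

A third above Db in this key is F.
A fifth above Db in this key is Ab.
A sixth above Db in this key is Bb.
Together with the bass Db, this spells Bb minor seventh in first inversion.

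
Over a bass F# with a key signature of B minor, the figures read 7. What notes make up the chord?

F#, A, C#, E

The written figures 7 are shorthand for 7/5/3: the 5/3 are implied.
A third above F# in this key is A.
A fifth above F# in this key is C#.
A seventh above F# in this key is E.
Together with the bass F#, this spells F# minor seventh in root position.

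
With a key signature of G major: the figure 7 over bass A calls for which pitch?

G

Counting 6 letter steps above A lands on G; in G major, that letter is G.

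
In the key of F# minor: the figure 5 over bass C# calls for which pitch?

G#

Counting 4 letter steps above C# lands on G; in F# minor, that letter is G#.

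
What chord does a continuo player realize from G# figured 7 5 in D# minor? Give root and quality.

The figures 7 5 indicate a seventh chord in root position.
In root position the bass is the root, so the root is G#.
The chord tones are G#, B, D#, F#, giving G# minor seventh.

G# minor seventh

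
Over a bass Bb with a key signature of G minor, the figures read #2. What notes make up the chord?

Bb, C#, Eb, G

The written figures #2 are shorthand for 6/4/2: the 6/4 are implied.
A second above Bb in this key is C, raised to C# by the sharp.
A fourth above Bb in this key is Eb.
A sixth above Bb in this key is G.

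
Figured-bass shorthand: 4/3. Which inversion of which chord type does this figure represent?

4/3 is shorthand for 6/4/3.
Intervals of 6/4/3 above the bass form a seventh chord; the bass is the fifth, so this is second inversion.

seventh chord, second inversion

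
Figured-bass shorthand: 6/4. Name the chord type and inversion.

triad, second inversion

Intervals of 6/4 above the bass form a triad; the bass is the fifth, so this is second inversion.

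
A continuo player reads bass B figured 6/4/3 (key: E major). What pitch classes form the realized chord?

A third above B in this key is D#.
A fourth above B in this key is E.
A sixth above B in this key is G#.
Together with the bass B, this spells E major seventh in second inversion.

B, D#, E, G#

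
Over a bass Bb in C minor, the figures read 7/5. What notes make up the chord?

Bb, D, F, Ab

The written figures 7/5 are shorthand for 7/5/3: the 3 is implied.
A third above Bb in this key is D.
A fifth above Bb in this key is F.
A seventh above Bb in this key is Ab.
Together with the bass Bb, this spells Bb dominant seventh in root position.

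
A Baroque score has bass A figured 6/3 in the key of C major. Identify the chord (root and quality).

The figures 6/3 indicate a triad in first inversion.
In first inversion the root lies a sixth above the bass: a sixth above A in C major is F.
The chord tones are A, C, F, giving F major.

F major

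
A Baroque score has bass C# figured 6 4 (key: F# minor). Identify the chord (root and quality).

F# minor

The figures 6 4 indicate a triad in second inversion.
In second inversion the root lies a fourth above the bass: a fourth above C# in F# minor is F#.
The chord tones are C#, F#, A, giving F# minor.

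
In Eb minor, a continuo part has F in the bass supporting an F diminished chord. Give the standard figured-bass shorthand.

no figures

F is the root of F diminished, so the chord is in root position.
A triad in root position is figured 5/3, conventionally abbreviated (no figures — root-position triad).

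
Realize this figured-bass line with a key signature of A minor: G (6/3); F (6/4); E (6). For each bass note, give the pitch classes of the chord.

G (6/3): G, B, E.
F (6/4): F, B, D.
E (6/3): E, G, C.

G, B, E | F, B, D | E, G, C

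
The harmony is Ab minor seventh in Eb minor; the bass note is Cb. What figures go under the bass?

Cb is the third of Ab minor seventh, so the chord is in first inversion.
A seventh chord in first inversion is figured 6/5/3, conventionally abbreviated 6/5.

6/5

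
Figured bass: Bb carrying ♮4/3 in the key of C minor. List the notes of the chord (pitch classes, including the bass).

The written figures ♮4/3 are shorthand for 6/4/3: the 6 is implied.
A third above Bb in this key is D.
A fourth above Bb in this key is Eb, made natural (E) by the ♮ figure.
A sixth above Bb in this key is G.
Together with the bass Bb, this spells E half-diminished seventh in second inversion.

Bb, D, E, G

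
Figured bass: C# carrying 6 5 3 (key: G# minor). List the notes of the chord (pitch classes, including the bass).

A third above C# in this key is E.
A fifth above C# in this key is G#.
A sixth above C# in this key is A#.
Together with the bass C#, this spells A# half-diminished seventh in first inversion.

C#, E, G#, A#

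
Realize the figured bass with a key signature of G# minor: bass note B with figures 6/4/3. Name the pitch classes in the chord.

B, D#, E, G#

A third above B in this key is D#.
A fourth above B in this key is E.
A sixth above B in this key is G#.
Together with the bass B, this spells E major seventh in second inversion.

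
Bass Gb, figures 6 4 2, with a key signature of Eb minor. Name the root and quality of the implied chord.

Ab minor seventh

The figures 6 4 2 indicate a seventh chord in third inversion.
In third inversion the root lies a second above the bass: a second above Gb in Eb minor is Ab.
The chord tones are Gb, Ab, Cb, Eb, giving Ab minor seventh.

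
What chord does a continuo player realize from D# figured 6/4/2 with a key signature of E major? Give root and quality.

The figures 6/4/2 indicate a seventh chord in third inversion.
In third inversion the root lies a second above the bass: a second above D# in E major is E.
The chord tones are D#, E, G#, B, giving E major seventh.

E major seventh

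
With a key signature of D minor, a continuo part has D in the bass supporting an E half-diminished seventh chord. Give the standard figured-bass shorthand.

D is the seventh of E half-diminished seventh, so the chord is in third inversion.
A seventh chord in third inversion is figured 6/4/2, conventionally abbreviated 4/2.

4/2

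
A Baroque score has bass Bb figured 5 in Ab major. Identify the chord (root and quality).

Bb minor

The figures 5 indicate a triad in root position.
In root position the bass is the root, so the root is Bb.
The chord tones are Bb, Db, F, giving Bb minor.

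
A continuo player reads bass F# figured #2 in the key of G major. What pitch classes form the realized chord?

The written figures #2 are shorthand for 6/4/2: the 6/4 are implied.
A second above F# in this key is G, raised to G# by the sharp.
A fourth above F# in this key is B.
A sixth above F# in this key is D.
Together with the bass F#, this spells G# half-diminished seventh in third inversion.

F#, G#, B, D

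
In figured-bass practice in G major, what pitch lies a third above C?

E

Counting 2 letter steps above C lands on E; in G major, that letter is E.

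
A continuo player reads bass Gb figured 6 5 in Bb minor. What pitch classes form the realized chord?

The written figures 6 5 are shorthand for 6/5/3: the 3 is implied.
A third above Gb in this key is Bb.
A fifth above Gb in this key is Db.
A sixth above Gb in this key is Eb.
Together with the bass Gb, this spells Eb minor seventh in first inversion.

Gb, Bb, Db, Eb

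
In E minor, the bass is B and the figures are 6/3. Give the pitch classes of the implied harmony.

A third above B in this key is D.
A sixth above B in this key is G.
Together with the bass B, this spells G major in first inversion.

B, D, G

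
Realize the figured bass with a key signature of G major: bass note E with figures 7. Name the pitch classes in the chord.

E, G, B, D

The written figures 7 are shorthand for 7/5/3: the 5/3 are implied.
A third above E in this key is G.
A fifth above E in this key is B.
A seventh above E in this key is D.
Together with the bass E, this spells E minor seventh in root position.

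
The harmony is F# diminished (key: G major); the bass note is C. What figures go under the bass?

C is the fifth of F# diminished, so the chord is in second inversion.
A triad in second inversion is figured 6/4, conventionally abbreviated 6/4.

6/4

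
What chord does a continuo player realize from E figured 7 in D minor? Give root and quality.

E half-diminished seventh

The figures 7 indicate a seventh chord in root position.
In root position the bass is the root, so the root is E.
The chord tones are E, G, Bb, D, giving E half-diminished seventh.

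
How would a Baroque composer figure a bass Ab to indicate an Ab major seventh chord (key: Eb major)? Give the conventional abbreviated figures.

Ab is the root of Ab major seventh, so the chord is in root position.
A seventh chord in root position is figured 7/5/3, conventionally abbreviated 7.

7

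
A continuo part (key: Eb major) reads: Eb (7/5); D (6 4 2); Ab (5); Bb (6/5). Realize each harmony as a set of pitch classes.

Eb (7/5/3): Eb, G, Bb, D.
D (6/4/2): D, Eb, G, Bb.
Ab (5/3): Ab, C, Eb.
Bb (6/5/3): Bb, D, F, G.

Eb, G, Bb, D | D, Eb, G, Bb | Ab, C, Eb | Bb, D, F, G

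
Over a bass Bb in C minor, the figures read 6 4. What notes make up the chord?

A fourth above Bb in this key is Eb.
A sixth above Bb in this key is G.
Together with the bass Bb, this spells Eb major in second inversion.

Bb, Eb, G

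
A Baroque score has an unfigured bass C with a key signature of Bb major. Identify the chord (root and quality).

An unfigured bass indicates a triad in root position.
In root position the bass is the root, so the root is C.
The chord tones are C, Eb, G, giving C minor.

C minor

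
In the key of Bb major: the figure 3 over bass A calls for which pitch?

Counting 2 letter steps above A lands on C; in Bb major, that letter is C.

C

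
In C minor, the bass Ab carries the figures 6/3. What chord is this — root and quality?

F minor

The figures 6/3 indicate a triad in first inversion.
In first inversion the root lies a sixth above the bass: a sixth above Ab in C minor is F.
The chord tones are Ab, C, F, giving F minor.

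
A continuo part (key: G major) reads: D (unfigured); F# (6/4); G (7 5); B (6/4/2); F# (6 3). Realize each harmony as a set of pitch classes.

D, F#, A | F#, B, D | G, B, D, F# | B, C, E, G | F#, A, D

D (5/3): D, F#, A.
F# (6/4): F#, B, D.
G (7/5/3): G, B, D, F#.
B (6/4/2): B, C, E, G.
F# (6/3): F#, A, D.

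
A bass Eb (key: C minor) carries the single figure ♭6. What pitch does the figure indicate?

Cb

Counting 5 letter steps above Eb lands on C; in C minor, that letter is C.
The b6 figure lowers it a semitone, giving Cb.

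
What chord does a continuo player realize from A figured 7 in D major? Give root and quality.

A dominant seventh

The figures 7 indicate a seventh chord in root position.
In root position the bass is the root, so the root is A.
The chord tones are A, C#, E, G, giving A dominant seventh.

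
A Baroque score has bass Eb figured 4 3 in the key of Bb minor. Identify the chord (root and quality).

The figures 4 3 indicate a seventh chord in second inversion.
In second inversion the root lies a fourth above the bass: a fourth above Eb in Bb minor is Ab.
The chord tones are Eb, Gb, Ab, C, giving Ab dominant seventh.

Ab dominant seventh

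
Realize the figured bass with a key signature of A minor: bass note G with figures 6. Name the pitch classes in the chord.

G, B, E

The written figures 6 are shorthand for 6/3: the 3 is implied.
A third above G in this key is B.
A sixth above G in this key is E.
Together with the bass G, this spells E minor in first inversion.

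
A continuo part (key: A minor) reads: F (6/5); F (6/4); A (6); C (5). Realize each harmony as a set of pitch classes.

F (6/5/3): F, A, C, D.
F (6/4): F, B, D.
A (6/3): A, C, F.
C (5/3): C, E, G.

F, A, C, D | F, B, D | A, C, F | C, E, G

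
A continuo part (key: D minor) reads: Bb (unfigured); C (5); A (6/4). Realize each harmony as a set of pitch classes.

Bb, D, F | C, E, G | A, D, F

Bb (5/3): Bb, D, F.
C (5/3): C, E, G.
A (6/4): A, D, F.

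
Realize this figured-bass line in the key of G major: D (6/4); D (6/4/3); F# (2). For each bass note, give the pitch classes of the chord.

D, G, B | D, F#, G, B | F#, G, B, D

D (6/4): D, G, B.
D (6/4/3): D, F#, G, B.
F# (6/4/2): F#, G, B, D.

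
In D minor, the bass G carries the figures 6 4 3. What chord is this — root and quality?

The figures 6 4 3 indicate a seventh chord in second inversion.
In second inversion the root lies a fourth above the bass: a fourth above G in D minor is C.
The chord tones are G, Bb, C, E, giving C dominant seventh.

C dominant seventh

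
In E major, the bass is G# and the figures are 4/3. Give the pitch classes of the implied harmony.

G#, B, C#, E

The written figures 4/3 are shorthand for 6/4/3: the 6 is implied.
A third above G# in this key is B.
A fourth above G# in this key is C#.
A sixth above G# in this key is E.
Together with the bass G#, this spells C# minor seventh in second inversion.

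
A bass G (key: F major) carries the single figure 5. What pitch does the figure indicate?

Counting 4 letter steps above G lands on D; in F major, that letter is D.

D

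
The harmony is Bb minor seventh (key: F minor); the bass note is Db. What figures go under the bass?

Db is the third of Bb minor seventh, so the chord is in first inversion.
A seventh chord in first inversion is figured 6/5/3, conventionally abbreviated 6/5.

6/5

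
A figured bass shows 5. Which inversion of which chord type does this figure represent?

triad, root position

5 is shorthand for 5/3.
Intervals of 5/3 above the bass form a triad; the bass is the root, so this is root position.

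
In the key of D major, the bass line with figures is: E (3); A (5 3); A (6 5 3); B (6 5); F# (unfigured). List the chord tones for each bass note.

E (5/3): E, G, B.
A (5/3): A, C#, E.
A (6/5/3): A, C#, E, F#.
B (6/5/3): B, D, F#, G.
F# (5/3): F#, A, C#.

E, G, B | A, C#, E | A, C#, E, F# | B, D, F#, G | F#, A, C#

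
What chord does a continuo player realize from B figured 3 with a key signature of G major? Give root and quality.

The figures 3 indicate a triad in root position.
In root position the bass is the root, so the root is B.
The chord tones are B, D, F#, giving B minor.

B minor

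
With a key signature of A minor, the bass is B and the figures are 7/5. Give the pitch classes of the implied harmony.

The written figures 7/5 are shorthand for 7/5/3: the 3 is implied.
A third above B in this key is D.
A fifth above B in this key is F.
A seventh above B in this key is A.
Together with the bass B, this spells B half-diminished seventh in root position.

B, D, F, A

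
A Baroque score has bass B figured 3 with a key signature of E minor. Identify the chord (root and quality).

B minor

The figures 3 indicate a triad in root position.
In root position the bass is the root, so the root is B.
The chord tones are B, D, F#, giving B minor.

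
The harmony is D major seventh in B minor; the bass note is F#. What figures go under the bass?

6/5

F# is the third of D major seventh, so the chord is in first inversion.
A seventh chord in first inversion is figured 6/5/3, conventionally abbreviated 6/5.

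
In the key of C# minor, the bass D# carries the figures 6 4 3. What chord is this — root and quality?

The figures 6 4 3 indicate a seventh chord in second inversion.
In second inversion the root lies a fourth above the bass: a fourth above D# in C# minor is G#.
The chord tones are D#, F#, G#, B, giving G# minor seventh.

G# minor seventh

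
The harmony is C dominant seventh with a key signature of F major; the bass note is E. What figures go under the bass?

6/5

E is the third of C dominant seventh, so the chord is in first inversion.
A seventh chord in first inversion is figured 6/5/3, conventionally abbreviated 6/5.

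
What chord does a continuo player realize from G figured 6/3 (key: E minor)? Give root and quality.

The figures 6/3 indicate a triad in first inversion.
In first inversion the root lies a sixth above the bass: a sixth above G in E minor is E.
The chord tones are G, B, E, giving E minor.

E minor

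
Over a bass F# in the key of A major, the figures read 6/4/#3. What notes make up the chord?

A third above F# in this key is A, raised to A# by the sharp.
A fourth above F# in this key is B.
A sixth above F# in this key is D.
Together with the bass F#, this spells B minor-major seventh in second inversion.

F#, A#, B, D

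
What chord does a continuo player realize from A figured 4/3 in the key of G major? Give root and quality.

The figures 4/3 indicate a seventh chord in second inversion.
In second inversion the root lies a fourth above the bass: a fourth above A in G major is D.
The chord tones are A, C, D, F#, giving D dominant seventh.

D dominant seventh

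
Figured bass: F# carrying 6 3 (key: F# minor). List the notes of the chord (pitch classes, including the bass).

A third above F# in this key is A.
A sixth above F# in this key is D.
Together with the bass F#, this spells D major in first inversion.

F#, A, D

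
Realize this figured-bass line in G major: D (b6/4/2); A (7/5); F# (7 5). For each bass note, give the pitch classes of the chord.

D, E, G, Bb | A, C, E, G | F#, A, C, E

D (b6/4/2): D, E, G, Bb.
A (7/5/3): A, C, E, G.
F# (7/5/3): F#, A, C, E.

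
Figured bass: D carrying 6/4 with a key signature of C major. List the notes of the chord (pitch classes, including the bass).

A fourth above D in this key is G.
A sixth above D in this key is B.
Together with the bass D, this spells G major in second inversion.

D, G, B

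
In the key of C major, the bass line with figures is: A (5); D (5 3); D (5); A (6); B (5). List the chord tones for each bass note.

A (5/3): A, C, E.
D (5/3): D, F, A.
D (5/3): D, F, A.
A (6/3): A, C, F.
B (5/3): B, D, F.

A, C, E | D, F, A | D, F, A | A, C, F | B, D, F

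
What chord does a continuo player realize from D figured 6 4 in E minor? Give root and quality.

The figures 6 4 indicate a triad in second inversion.
In second inversion the root lies a fourth above the bass: a fourth above D in E minor is G.
The chord tones are D, G, B, giving G major.

G major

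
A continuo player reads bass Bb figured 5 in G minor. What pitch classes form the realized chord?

Bb, D, F

The written figures 5 are shorthand for 5/3: the 3 is implied.
A third above Bb in this key is D.
A fifth above Bb in this key is F.
Together with the bass Bb, this spells Bb major in root position.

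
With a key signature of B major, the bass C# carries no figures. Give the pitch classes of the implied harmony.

C#, E, G#

An unfigured bass implies 5/3.
A third above C# in this key is E.
A fifth above C# in this key is G#.
Together with the bass C#, this spells C# minor in root position.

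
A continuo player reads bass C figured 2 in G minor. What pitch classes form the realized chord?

C, D, F, A

The written figures 2 are shorthand for 6/4/2: the 6/4 are implied.
A second above C in this key is D.
A fourth above C in this key is F.
A sixth above C in this key is A.
Together with the bass C, this spells D minor seventh in third inversion.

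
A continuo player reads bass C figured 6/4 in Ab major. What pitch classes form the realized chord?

C, F, Ab

A fourth above C in this key is F.
A sixth above C in this key is Ab.
Together with the bass C, this spells F minor in second inversion.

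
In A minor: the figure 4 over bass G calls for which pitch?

Counting 3 letter steps above G lands on C; in A minor, that letter is C.

C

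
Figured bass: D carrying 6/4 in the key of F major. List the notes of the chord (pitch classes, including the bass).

D, G, Bb

A fourth above D in this key is G.
A sixth above D in this key is Bb.
Together with the bass D, this spells G minor in second inversion.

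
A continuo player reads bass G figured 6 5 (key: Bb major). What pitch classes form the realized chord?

The written figures 6 5 are shorthand for 6/5/3: the 3 is implied.
A third above G in this key is Bb.
A fifth above G in this key is D.
A sixth above G in this key is Eb.
Together with the bass G, this spells Eb major seventh in first inversion.

G, Bb, D, Eb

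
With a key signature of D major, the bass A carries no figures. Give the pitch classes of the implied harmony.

An unfigured bass implies 5/3.
A third above A in this key is C#.
A fifth above A in this key is E.
Together with the bass A, this spells A major in root position.

A, C#, E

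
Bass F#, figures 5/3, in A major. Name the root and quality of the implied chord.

F# minor

The figures 5/3 indicate a triad in root position.
In root position the bass is the root, so the root is F#.
The chord tones are F#, A, C#, giving F# minor.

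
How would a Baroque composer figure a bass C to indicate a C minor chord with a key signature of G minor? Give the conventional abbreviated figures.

C is the root of C minor, so the chord is in root position.
A triad in root position is figured 5/3, conventionally abbreviated (no figures — root-position triad).

no figures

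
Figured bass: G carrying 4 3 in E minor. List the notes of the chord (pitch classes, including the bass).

G, B, C, E

The written figures 4 3 are shorthand for 6/4/3: the 6 is implied.
A third above G in this key is B.
A fourth above G in this key is C.
A sixth above G in this key is E.
Together with the bass G, this spells C major seventh in second inversion.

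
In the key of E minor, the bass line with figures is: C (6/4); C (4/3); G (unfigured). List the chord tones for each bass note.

C, F#, A | C, E, F#, A | G, B, D

C (6/4): C, F#, A.
C (6/4/3): C, E, F#, A.
G (5/3): G, B, D.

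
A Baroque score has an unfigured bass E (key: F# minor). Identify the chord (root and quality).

E major

An unfigured bass indicates a triad in root position.
In root position the bass is the root, so the root is E.
The chord tones are E, G#, B, giving E major.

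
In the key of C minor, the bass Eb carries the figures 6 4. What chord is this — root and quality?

Ab major

The figures 6 4 indicate a triad in second inversion.
In second inversion the root lies a fourth above the bass: a fourth above Eb in C minor is Ab.
The chord tones are Eb, Ab, C, giving Ab major.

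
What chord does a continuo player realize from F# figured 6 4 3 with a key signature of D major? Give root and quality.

The figures 6 4 3 indicate a seventh chord in second inversion.
In second inversion the root lies a fourth above the bass: a fourth above F# in D major is B.
The chord tones are F#, A, B, D, giving B minor seventh.

B minor seventh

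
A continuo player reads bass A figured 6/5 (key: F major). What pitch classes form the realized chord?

The written figures 6/5 are shorthand for 6/5/3: the 3 is implied.
A third above A in this key is C.
A fifth above A in this key is E.
A sixth above A in this key is F.
Together with the bass A, this spells F major seventh in first inversion.

A, C, E, F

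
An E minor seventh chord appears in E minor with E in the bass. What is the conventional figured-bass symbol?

7

E is the root of E minor seventh, so the chord is in root position.
A seventh chord in root position is figured 7/5/3, conventionally abbreviated 7.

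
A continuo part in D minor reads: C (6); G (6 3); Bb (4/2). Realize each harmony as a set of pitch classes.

C, E, A | G, Bb, E | Bb, C, E, G

C (6/3): C, E, A.
G (6/3): G, Bb, E.
Bb (6/4/2): Bb, C, E, G.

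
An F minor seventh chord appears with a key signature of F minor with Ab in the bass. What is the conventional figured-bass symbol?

6/5

Ab is the third of F minor seventh, so the chord is in first inversion.
A seventh chord in first inversion is figured 6/5/3, conventionally abbreviated 6/5.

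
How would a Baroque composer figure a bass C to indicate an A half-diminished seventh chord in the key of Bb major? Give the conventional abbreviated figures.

6/5

C is the third of A half-diminished seventh, so the chord is in first inversion.
A seventh chord in first inversion is figured 6/5/3, conventionally abbreviated 6/5.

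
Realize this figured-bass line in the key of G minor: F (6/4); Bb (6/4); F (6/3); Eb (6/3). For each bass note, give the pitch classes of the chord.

F, Bb, D | Bb, Eb, G | F, A, D | Eb, G, C

F (6/4): F, Bb, D.
Bb (6/4): Bb, Eb, G.
F (6/3): F, A, D.
Eb (6/3): Eb, G, C.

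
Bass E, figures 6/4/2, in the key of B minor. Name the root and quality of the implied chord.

The figures 6/4/2 indicate a seventh chord in third inversion.
In third inversion the root lies a second above the bass: a second above E in B minor is F#.
The chord tones are E, F#, A, C#, giving F# minor seventh.

F# minor seventh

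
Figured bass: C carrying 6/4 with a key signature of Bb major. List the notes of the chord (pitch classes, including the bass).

C, F, A

A fourth above C in this key is F.
A sixth above C in this key is A.
Together with the bass C, this spells F major in second inversion.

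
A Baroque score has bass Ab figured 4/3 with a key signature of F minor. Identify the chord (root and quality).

Db major seventh

The figures 4/3 indicate a seventh chord in second inversion.
In second inversion the root lies a fourth above the bass: a fourth above Ab in F minor is Db.
The chord tones are Ab, C, Db, F, giving Db major seventh.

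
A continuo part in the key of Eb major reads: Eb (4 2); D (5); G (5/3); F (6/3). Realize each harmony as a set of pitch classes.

Eb (6/4/2): Eb, F, Ab, C.
D (5/3): D, F, Ab.
G (5/3): G, Bb, D.
F (6/3): F, Ab, D.

Eb, F, Ab, C | D, F, Ab | G, Bb, D | F, Ab, D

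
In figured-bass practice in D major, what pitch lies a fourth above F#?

Counting 3 letter steps above F# lands on B; in D major, that letter is B.

B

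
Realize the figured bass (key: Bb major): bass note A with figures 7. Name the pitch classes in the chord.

The written figures 7 are shorthand for 7/5/3: the 5/3 are implied.
A third above A in this key is C.
A fifth above A in this key is Eb.
A seventh above A in this key is G.
Together with the bass A, this spells A half-diminished seventh in root position.

A, C, Eb, G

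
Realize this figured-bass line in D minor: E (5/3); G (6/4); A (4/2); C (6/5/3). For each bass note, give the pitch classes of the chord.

E (5/3): E, G, Bb.
G (6/4): G, C, E.
A (6/4/2): A, Bb, D, F.
C (6/5/3): C, E, G, A.

E, G, Bb | G, C, E | A, Bb, D, F | C, E, G, A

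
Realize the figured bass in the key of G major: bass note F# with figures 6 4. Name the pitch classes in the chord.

F#, B, D

A fourth above F# in this key is B.
A sixth above F# in this key is D.
Together with the bass F#, this spells B minor in second inversion.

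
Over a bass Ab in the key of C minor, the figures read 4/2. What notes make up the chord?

The written figures 4/2 are shorthand for 6/4/2: the 6 is implied.
A second above Ab in this key is Bb.
A fourth above Ab in this key is D.
A sixth above Ab in this key is F.
Together with the bass Ab, this spells Bb dominant seventh in third inversion.

Ab, Bb, D, F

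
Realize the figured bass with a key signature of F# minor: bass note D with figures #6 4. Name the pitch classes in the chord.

A fourth above D in this key is G#.
A sixth above D in this key is B, raised to B# by the sharp.

D, G#, B#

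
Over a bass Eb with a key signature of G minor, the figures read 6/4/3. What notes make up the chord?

A third above Eb in this key is G.
A fourth above Eb in this key is A.
A sixth above Eb in this key is C.
Together with the bass Eb, this spells A half-diminished seventh in second inversion.

Eb, G, A, C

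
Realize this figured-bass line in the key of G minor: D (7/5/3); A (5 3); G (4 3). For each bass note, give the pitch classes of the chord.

D (7/5/3): D, F, A, C.
A (5/3): A, C, Eb.
G (6/4/3): G, Bb, C, Eb.

D, F, A, C | A, C, Eb | G, Bb, C, Eb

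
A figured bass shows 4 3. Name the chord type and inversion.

seventh chord, second inversion

4 3 is shorthand for 6/4/3.
Intervals of 6/4/3 above the bass form a seventh chord; the bass is the fifth, so this is second inversion.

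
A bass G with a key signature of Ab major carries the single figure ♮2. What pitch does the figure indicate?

Counting 1 letter step above G lands on A; in Ab major, that letter is Ab.
The ♮2 figure makes it natural, giving A.

A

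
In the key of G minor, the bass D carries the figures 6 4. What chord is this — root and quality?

The figures 6 4 indicate a triad in second inversion.
In second inversion the root lies a fourth above the bass: a fourth above D in G minor is G.
The chord tones are D, G, Bb, giving G minor.

G minor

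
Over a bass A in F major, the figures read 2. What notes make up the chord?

A, Bb, D, F

The written figures 2 are shorthand for 6/4/2: the 6/4 are implied.
A second above A in this key is Bb.
A fourth above A in this key is D.
A sixth above A in this key is F.
Together with the bass A, this spells Bb major seventh in third inversion.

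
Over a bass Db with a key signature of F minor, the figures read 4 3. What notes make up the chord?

Db, F, G, Bb

The written figures 4 3 are shorthand for 6/4/3: the 6 is implied.
A third above Db in this key is F.
A fourth above Db in this key is G.
A sixth above Db in this key is Bb.
Together with the bass Db, this spells G half-diminished seventh in second inversion.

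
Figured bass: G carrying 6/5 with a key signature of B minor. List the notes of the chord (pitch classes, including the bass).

G, B, D, E

The written figures 6/5 are shorthand for 6/5/3: the 3 is implied.
A third above G in this key is B.
A fifth above G in this key is D.
A sixth above G in this key is E.
Together with the bass G, this spells E minor seventh in first inversion.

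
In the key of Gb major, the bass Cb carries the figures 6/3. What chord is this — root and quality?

Ab minor

The figures 6/3 indicate a triad in first inversion.
In first inversion the root lies a sixth above the bass: a sixth above Cb in Gb major is Ab.
The chord tones are Cb, Eb, Ab, giving Ab minor.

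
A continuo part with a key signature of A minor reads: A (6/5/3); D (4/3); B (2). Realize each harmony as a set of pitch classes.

A, C, E, F | D, F, G, B | B, C, E, G

A (6/5/3): A, C, E, F.
D (6/4/3): D, F, G, B.
B (6/4/2): B, C, E, G.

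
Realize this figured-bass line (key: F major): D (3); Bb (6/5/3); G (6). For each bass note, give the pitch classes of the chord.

D, F, A | Bb, D, F, G | G, Bb, E

D (5/3): D, F, A.
Bb (6/5/3): Bb, D, F, G.
G (6/3): G, Bb, E.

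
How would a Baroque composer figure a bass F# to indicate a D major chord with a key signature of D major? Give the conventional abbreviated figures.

6

F# is the third of D major, so the chord is in first inversion.
A triad in first inversion is figured 6/3, conventionally abbreviated 6.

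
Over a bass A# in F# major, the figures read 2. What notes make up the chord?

The written figures 2 are shorthand for 6/4/2: the 6/4 are implied.
A second above A# in this key is B.
A fourth above A# in this key is D#.
A sixth above A# in this key is F#.
Together with the bass A#, this spells B major seventh in third inversion.

A#, B, D#, F#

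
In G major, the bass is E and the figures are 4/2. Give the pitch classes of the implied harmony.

The written figures 4/2 are shorthand for 6/4/2: the 6 is implied.
A second above E in this key is F#.
A fourth above E in this key is A.
A sixth above E in this key is C.
Together with the bass E, this spells F# half-diminished seventh in third inversion.

E, F#, A, C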